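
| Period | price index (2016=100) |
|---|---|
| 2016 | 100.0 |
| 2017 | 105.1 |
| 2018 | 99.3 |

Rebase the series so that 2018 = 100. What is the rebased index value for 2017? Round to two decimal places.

105.84

Rebased(2017) = 105.1 / 99.3 × 100 = 105.8409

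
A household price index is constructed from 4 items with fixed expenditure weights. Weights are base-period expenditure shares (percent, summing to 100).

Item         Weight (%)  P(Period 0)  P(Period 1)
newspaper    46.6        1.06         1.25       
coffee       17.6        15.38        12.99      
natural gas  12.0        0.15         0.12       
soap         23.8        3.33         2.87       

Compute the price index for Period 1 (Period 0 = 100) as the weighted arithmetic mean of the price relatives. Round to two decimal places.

99.93

newspaper: 46.6 × (1.25/1.06) = 46.6 × 1.179245 = 54.9528
coffee: 17.6 × (12.99/15.38) = 17.6 × 0.844603 = 14.8650
natural gas: 12.0 × (0.12/0.15) = 12.0 × 0.800000 = 9.6000
soap: 23.8 × (2.87/3.33) = 23.8 × 0.861862 = 20.5123
Index = Σ wᵢ·(p₁ᵢ/p₀ᵢ) = 54.9528 + 14.8650 + 9.6000 + 20.5123 = 99.9302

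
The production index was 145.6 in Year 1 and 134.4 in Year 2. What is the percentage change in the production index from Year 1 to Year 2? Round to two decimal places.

-7.69%

Change = (134.4 − 145.6) / 145.6 × 100
       = -11.2 / 145.6 × 100 = -7.6923%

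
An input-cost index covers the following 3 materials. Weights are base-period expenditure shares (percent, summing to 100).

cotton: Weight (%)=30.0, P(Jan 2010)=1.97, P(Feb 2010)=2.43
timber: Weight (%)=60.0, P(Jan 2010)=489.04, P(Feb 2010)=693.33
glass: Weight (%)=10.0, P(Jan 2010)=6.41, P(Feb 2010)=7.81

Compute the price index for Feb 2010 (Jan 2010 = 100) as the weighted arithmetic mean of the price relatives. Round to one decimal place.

cotton: 30.0 × (2.43/1.97) = 30.0 × 1.233503 = 37.0051
timber: 60.0 × (693.33/489.04) = 60.0 × 1.417737 = 85.0642
glass: 10.0 × (7.81/6.41) = 10.0 × 1.218409 = 12.1841
Index = Σ wᵢ·(p₁ᵢ/p₀ᵢ) = 37.0051 + 85.0642 + 12.1841 = 134.2534

134.3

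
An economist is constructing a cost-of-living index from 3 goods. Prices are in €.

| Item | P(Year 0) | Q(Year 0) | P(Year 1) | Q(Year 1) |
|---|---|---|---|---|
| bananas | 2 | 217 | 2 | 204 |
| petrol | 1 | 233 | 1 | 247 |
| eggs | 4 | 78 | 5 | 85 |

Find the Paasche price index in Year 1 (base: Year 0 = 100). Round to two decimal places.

Paasche price index uses current-period quantities as weights.
ΣP(Year 1)·Q(Year 1) = 2×204 + 1×247 + 5×85 = 408 + 247 + 425 = 1080
ΣP(Year 0)·Q(Year 1) = 2×204 + 1×247 + 4×85 = 408 + 247 + 340 = 995
Index = 1080 / 995 × 100 = 108.5427

108.54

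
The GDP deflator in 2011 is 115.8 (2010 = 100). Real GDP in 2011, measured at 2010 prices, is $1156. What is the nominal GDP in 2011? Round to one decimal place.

1338.6

Nominal = Real × (Index/100) = 1156 × (115.8/100)
        = 1156 × 1.158 = 1338.6480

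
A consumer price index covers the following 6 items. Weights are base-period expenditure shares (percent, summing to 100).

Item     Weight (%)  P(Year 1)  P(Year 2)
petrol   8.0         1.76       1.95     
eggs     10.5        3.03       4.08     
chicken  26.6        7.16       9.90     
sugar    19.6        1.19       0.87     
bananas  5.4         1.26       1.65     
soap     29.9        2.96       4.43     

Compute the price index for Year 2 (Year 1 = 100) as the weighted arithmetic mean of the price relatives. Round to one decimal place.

petrol: 8.0 × (1.95/1.76) = 8.0 × 1.107955 = 8.8636
eggs: 10.5 × (4.08/3.03) = 10.5 × 1.346535 = 14.1386
chicken: 26.6 × (9.90/7.16) = 26.6 × 1.382682 = 36.7793
sugar: 19.6 × (0.87/1.19) = 19.6 × 0.731092 = 14.3294
bananas: 5.4 × (1.65/1.26) = 5.4 × 1.309524 = 7.0714
soap: 29.9 × (4.43/2.96) = 29.9 × 1.496622 = 44.7490
Index = Σ wᵢ·(p₁ᵢ/p₀ᵢ) = 8.8636 + 14.1386 + 36.7793 + 14.3294 + 7.0714 + 44.7490 = 125.9314

125.9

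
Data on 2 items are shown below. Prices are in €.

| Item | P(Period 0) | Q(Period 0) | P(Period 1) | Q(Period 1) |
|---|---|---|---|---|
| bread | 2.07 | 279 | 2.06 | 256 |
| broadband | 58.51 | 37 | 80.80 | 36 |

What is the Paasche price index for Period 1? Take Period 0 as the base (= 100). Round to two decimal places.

Paasche price index uses current-period quantities as weights.
ΣP(Period 1)·Q(Period 1) = 2.06×256 + 80.80×36 = 527.36 + 2908.8 = 3436.16
ΣP(Period 0)·Q(Period 1) = 2.07×256 + 58.51×36 = 529.92 + 2106.36 = 2636.28
Index = 3436.16 / 2636.28 × 100 = 130.3412

130.34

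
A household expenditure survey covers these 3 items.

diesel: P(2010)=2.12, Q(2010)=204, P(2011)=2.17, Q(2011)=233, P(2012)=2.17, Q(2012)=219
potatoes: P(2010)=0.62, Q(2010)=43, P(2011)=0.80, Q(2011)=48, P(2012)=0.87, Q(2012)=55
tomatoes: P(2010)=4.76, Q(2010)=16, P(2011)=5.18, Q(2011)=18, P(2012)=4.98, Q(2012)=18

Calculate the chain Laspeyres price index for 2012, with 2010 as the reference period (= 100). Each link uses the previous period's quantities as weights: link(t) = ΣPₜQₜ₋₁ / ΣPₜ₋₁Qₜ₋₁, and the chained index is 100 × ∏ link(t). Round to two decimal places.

Link 2010→2011:
ΣP(2011)Q(2010) = 2.17×204 + 0.80×43 + 5.18×16 = 442.68 + 34.4 + 82.88 = 559.96
ΣP(2010)Q(2010) = 2.12×204 + 0.62×43 + 4.76×16 = 432.48 + 26.66 + 76.16 = 535.3
link = 559.96/535.3 = 1.046068
Link 2011→2012:
ΣP(2012)Q(2011) = 2.17×233 + 0.87×48 + 4.98×18 = 505.61 + 41.76 + 89.64 = 637.01
ΣP(2011)Q(2011) = 2.17×233 + 0.80×48 + 5.18×18 = 505.61 + 38.4 + 93.24 = 637.25
link = 637.01/637.25 = 0.999623
Chained index = 100 × 1.046068 × 0.999623 = 104.5674

104.57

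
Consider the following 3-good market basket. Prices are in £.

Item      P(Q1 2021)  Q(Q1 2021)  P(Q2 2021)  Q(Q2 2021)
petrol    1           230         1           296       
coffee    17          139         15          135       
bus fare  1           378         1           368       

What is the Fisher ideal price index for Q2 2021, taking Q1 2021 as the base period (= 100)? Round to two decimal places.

90.76

Laspeyres component (base-period weights):
ΣP(Q2 2021)Q(Q1 2021) = 1×230 + 15×139 + 1×378 = 230 + 2085 + 378 = 2693
ΣP(Q1 2021)Q(Q1 2021) = 1×230 + 17×139 + 1×378 = 230 + 2363 + 378 = 2971
L = 2693 / 2971 × 100 = 90.6429
Paasche component (current-period weights):
ΣP(Q2 2021)Q(Q2 2021) = 1×296 + 15×135 + 1×368 = 296 + 2025 + 368 = 2689
ΣP(Q1 2021)Q(Q2 2021) = 1×296 + 17×135 + 1×368 = 296 + 2295 + 368 = 2959
P = 2689 / 2959 × 100 = 90.8753
Fisher = √(L × P) = √(90.6429 × 90.8753) = 90.7590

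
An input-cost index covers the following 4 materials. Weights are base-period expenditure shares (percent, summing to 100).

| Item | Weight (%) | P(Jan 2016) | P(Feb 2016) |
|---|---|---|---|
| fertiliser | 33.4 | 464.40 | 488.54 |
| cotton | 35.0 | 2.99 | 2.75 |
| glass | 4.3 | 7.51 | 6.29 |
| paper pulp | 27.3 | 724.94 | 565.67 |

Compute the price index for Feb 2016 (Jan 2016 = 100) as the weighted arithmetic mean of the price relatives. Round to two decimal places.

92.23

fertiliser: 33.4 × (488.54/464.40) = 33.4 × 1.051981 = 35.1362
cotton: 35.0 × (2.75/2.99) = 35.0 × 0.919732 = 32.1906
glass: 4.3 × (6.29/7.51) = 4.3 × 0.837550 = 3.6015
paper pulp: 27.3 × (565.67/724.94) = 27.3 × 0.780299 = 21.3022
Index = Σ wᵢ·(p₁ᵢ/p₀ᵢ) = 35.1362 + 32.1906 + 3.6015 + 21.3022 = 92.2304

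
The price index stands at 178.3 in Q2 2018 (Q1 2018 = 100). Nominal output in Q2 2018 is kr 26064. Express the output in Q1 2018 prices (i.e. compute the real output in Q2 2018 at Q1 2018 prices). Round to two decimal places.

14618.06

Real = Nominal ÷ (Index/100) = 26064 ÷ (178.3/100)
     = 26064 ÷ 1.783 = 14618.0595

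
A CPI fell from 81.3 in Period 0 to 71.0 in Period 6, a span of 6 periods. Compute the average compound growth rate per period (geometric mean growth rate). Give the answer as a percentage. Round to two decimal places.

-2.23%

Growth factor = (71.0/81.3)^(1/6) = (0.873309)^(1/6) = 0.977675
Growth rate = 0.977675 − 1 = -0.022325 = -2.2325%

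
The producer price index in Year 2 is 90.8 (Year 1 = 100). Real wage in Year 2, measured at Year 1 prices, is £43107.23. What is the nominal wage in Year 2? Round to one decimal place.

Nominal = Real × (Index/100) = 43107.23 × (90.8/100)
        = 43107.23 × 0.908 = 39141.3648

39141.4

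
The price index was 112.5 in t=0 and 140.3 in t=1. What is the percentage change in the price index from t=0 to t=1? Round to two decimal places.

24.71%

Change = (140.3 − 112.5) / 112.5 × 100
       = 27.8 / 112.5 × 100 = 24.7111%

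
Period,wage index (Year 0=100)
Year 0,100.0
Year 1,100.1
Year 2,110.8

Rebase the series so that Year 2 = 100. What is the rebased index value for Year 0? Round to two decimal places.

90.25

Rebased(Year 0) = 100.0 / 110.8 × 100 = 90.2527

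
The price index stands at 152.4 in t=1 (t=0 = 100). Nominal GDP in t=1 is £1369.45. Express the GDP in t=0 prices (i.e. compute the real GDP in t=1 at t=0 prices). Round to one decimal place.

Real = Nominal ÷ (Index/100) = 1369.45 ÷ (152.4/100)
     = 1369.45 ÷ 1.524 = 898.5892

898.6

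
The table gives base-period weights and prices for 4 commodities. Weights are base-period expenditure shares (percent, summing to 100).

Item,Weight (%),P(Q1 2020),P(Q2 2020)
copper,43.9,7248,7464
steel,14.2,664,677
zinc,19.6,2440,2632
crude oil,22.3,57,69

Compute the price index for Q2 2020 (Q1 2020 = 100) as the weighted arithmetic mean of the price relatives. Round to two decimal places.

copper: 43.9 × (7464/7248) = 43.9 × 1.029801 = 45.2083
steel: 14.2 × (677/664) = 14.2 × 1.019578 = 14.4780
zinc: 19.6 × (2632/2440) = 19.6 × 1.078689 = 21.1423
crude oil: 22.3 × (69/57) = 22.3 × 1.210526 = 26.9947
Index = Σ wᵢ·(p₁ᵢ/p₀ᵢ) = 45.2083 + 14.4780 + 21.1423 + 26.9947 = 107.8233

107.82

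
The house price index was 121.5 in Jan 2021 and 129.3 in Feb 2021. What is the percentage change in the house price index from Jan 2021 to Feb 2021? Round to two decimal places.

6.42%

Change = (129.3 − 121.5) / 121.5 × 100
       = 7.8 / 121.5 × 100 = 6.4198%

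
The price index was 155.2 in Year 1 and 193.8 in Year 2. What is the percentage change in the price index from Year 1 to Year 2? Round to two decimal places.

24.87%

Change = (193.8 − 155.2) / 155.2 × 100
       = 38.6 / 155.2 × 100 = 24.8711%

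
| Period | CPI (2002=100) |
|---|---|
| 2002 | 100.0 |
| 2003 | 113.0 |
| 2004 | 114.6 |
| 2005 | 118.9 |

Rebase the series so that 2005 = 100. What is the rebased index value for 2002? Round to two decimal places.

84.10

Rebased(2002) = 100.0 / 118.9 × 100 = 84.1043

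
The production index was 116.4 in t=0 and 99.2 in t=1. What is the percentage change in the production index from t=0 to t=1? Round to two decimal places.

-14.78%

Change = (99.2 − 116.4) / 116.4 × 100
       = -17.2 / 116.4 × 100 = -14.7766%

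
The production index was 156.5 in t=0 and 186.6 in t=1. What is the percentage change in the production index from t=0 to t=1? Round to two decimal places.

Change = (186.6 − 156.5) / 156.5 × 100
       = 30.1 / 156.5 × 100 = 19.2332%

19.23%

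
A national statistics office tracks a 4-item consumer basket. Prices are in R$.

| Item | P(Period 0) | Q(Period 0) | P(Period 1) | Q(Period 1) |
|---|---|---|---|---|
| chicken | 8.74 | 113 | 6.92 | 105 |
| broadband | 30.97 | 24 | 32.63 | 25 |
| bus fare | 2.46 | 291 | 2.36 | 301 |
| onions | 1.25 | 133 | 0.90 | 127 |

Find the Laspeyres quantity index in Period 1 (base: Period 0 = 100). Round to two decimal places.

Laspeyres quantity index uses base-period prices as weights.
ΣP(Period 0)·Q(Period 1) = 8.74×105 + 30.97×25 + 2.46×301 + 1.25×127 = 917.7 + 774.25 + 740.46 + 158.75 = 2591.16
ΣP(Period 0)·Q(Period 0) = 8.74×113 + 30.97×24 + 2.46×291 + 1.25×133 = 987.62 + 743.28 + 715.86 + 166.25 = 2613.01
Index = 2591.16 / 2613.01 × 100 = 99.1638

99.16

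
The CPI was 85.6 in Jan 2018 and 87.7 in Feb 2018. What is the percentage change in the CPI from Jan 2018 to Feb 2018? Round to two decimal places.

Change = (87.7 − 85.6) / 85.6 × 100
       = 2.1 / 85.6 × 100 = 2.4533%

2.45%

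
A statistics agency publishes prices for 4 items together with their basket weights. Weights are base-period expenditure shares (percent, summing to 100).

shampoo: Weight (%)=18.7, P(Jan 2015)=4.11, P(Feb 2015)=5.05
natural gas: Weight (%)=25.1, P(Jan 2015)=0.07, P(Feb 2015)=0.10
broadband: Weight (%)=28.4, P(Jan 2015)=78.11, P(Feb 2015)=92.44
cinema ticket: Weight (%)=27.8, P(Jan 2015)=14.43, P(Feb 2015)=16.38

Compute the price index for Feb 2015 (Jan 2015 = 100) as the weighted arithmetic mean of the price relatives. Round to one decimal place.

124.0

shampoo: 18.7 × (5.05/4.11) = 18.7 × 1.228710 = 22.9769
natural gas: 25.1 × (0.10/0.07) = 25.1 × 1.428571 = 35.8571
broadband: 28.4 × (92.44/78.11) = 28.4 × 1.183459 = 33.6102
cinema ticket: 27.8 × (16.38/14.43) = 27.8 × 1.135135 = 31.5568
Index = Σ wᵢ·(p₁ᵢ/p₀ᵢ) = 22.9769 + 35.8571 + 33.6102 + 31.5568 = 124.0010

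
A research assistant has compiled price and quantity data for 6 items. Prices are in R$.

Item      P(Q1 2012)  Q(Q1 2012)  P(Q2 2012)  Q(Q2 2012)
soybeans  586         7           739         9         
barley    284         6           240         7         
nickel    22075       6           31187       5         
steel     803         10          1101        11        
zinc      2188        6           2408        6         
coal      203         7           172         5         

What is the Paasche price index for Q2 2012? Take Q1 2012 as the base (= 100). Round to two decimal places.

136.32

Paasche price index uses current-period quantities as weights.
ΣP(Q2 2012)·Q(Q2 2012) = 739×9 + 240×7 + 31187×5 + 1101×11 + 2408×6 + 172×5 = 6651 + 1680 + 155935 + 12111 + 14448 + 860 = 191685
ΣP(Q1 2012)·Q(Q2 2012) = 586×9 + 284×7 + 22075×5 + 803×11 + 2188×6 + 203×5 = 5274 + 1988 + 110375 + 8833 + 13128 + 1015 = 140613
Index = 191685 / 140613 × 100 = 136.3210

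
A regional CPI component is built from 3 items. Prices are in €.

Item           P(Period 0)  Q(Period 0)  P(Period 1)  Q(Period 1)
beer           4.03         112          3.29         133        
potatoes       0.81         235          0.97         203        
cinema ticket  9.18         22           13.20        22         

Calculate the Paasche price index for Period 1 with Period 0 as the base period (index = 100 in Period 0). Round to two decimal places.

Paasche price index uses current-period quantities as weights.
ΣP(Period 1)·Q(Period 1) = 3.29×133 + 0.97×203 + 13.20×22 = 437.57 + 196.91 + 290.4 = 924.88
ΣP(Period 0)·Q(Period 1) = 4.03×133 + 0.81×203 + 9.18×22 = 535.99 + 164.43 + 201.96 = 902.38
Index = 924.88 / 902.38 × 100 = 102.4934

102.49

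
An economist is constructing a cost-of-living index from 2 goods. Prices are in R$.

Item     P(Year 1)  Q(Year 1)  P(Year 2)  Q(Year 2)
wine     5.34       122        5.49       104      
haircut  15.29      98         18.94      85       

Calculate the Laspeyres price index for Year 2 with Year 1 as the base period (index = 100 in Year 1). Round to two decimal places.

117.49

Laspeyres price index uses base-period quantities as weights.
ΣP(Year 2)·Q(Year 1) = 5.49×122 + 18.94×98 = 669.78 + 1856.12 = 2525.9
ΣP(Year 1)·Q(Year 1) = 5.34×122 + 15.29×98 = 651.48 + 1498.42 = 2149.9
Index = 2525.9 / 2149.9 × 100 = 117.4892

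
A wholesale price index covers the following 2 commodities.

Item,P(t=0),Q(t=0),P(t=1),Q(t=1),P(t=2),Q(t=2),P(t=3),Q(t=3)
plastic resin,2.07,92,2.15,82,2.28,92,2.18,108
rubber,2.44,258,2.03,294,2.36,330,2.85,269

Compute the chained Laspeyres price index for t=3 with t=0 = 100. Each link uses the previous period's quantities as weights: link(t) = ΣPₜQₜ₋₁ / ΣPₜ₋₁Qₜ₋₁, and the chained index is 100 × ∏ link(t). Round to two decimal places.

115.72

Link t=0→t=1:
ΣP(t=1)Q(t=0) = 2.15×92 + 2.03×258 = 197.8 + 523.74 = 721.54
ΣP(t=0)Q(t=0) = 2.07×92 + 2.44×258 = 190.44 + 629.52 = 819.96
link = 721.54/819.96 = 0.879970
Link t=1→t=2:
ΣP(t=2)Q(t=1) = 2.28×82 + 2.36×294 = 186.96 + 693.84 = 880.8
ΣP(t=1)Q(t=1) = 2.15×82 + 2.03×294 = 176.3 + 596.82 = 773.12
link = 880.8/773.12 = 1.139280
Link t=2→t=3:
ΣP(t=3)Q(t=2) = 2.18×92 + 2.85×330 = 200.56 + 940.5 = 1141.06
ΣP(t=2)Q(t=2) = 2.28×92 + 2.36×330 = 209.76 + 778.8 = 988.56
link = 1141.06/988.56 = 1.154265
Chained index = 100 × 0.879970 × 1.139280 × 1.154265 = 115.7187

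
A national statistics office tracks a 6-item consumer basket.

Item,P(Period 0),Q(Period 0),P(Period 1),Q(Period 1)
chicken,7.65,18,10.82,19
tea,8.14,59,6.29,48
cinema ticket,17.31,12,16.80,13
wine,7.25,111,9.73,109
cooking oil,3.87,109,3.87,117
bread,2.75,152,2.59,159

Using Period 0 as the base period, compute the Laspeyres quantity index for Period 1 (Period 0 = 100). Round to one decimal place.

Laspeyres quantity index uses base-period prices as weights.
ΣP(Period 0)·Q(Period 1) = 7.65×19 + 8.14×48 + 17.31×13 + 7.25×109 + 3.87×117 + 2.75×159 = 145.35 + 390.72 + 225.03 + 790.25 + 452.79 + 437.25 = 2441.39
ΣP(Period 0)·Q(Period 0) = 7.65×18 + 8.14×59 + 17.31×12 + 7.25×111 + 3.87×109 + 2.75×152 = 137.7 + 480.26 + 207.72 + 804.75 + 421.83 + 418 = 2470.26
Index = 2441.39 / 2470.26 × 100 = 98.8313

98.8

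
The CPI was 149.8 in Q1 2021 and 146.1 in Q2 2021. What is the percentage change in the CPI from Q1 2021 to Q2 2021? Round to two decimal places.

-2.47%

Change = (146.1 − 149.8) / 149.8 × 100
       = -3.7 / 149.8 × 100 = -2.4700%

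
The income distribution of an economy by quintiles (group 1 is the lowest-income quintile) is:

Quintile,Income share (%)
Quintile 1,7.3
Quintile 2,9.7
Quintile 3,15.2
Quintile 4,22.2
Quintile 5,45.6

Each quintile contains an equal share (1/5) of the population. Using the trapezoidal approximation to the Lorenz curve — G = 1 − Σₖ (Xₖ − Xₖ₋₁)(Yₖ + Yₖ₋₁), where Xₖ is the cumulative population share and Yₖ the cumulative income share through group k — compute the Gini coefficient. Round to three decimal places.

Cumulative income shares Yₖ: 0.0730, 0.1700, 0.3220, 0.5440, 1.0000
Σ (Xₖ−Xₖ₋₁)(Yₖ+Yₖ₋₁) = (1/5)(0.0730+0.0000) + (1/5)(0.1700+0.0730) + (1/5)(0.3220+0.1700) + (1/5)(0.5440+0.3220) + (1/5)(1.0000+0.5440)
  = 0.0146 + 0.0486 + 0.0984 + 0.1732 + 0.3088 = 0.6436
G = 1 − 0.6436 = 0.3564

0.356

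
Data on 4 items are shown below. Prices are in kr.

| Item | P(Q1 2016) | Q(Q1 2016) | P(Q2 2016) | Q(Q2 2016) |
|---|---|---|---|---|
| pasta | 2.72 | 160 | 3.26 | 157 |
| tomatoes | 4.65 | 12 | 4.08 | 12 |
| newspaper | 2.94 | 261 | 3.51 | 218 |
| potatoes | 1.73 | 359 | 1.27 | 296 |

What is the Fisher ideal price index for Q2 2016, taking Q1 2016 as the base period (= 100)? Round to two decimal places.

Laspeyres component (base-period weights):
ΣP(Q2 2016)Q(Q1 2016) = 3.26×160 + 4.08×12 + 3.51×261 + 1.27×359 = 521.6 + 48.96 + 916.11 + 455.93 = 1942.6
ΣP(Q1 2016)Q(Q1 2016) = 2.72×160 + 4.65×12 + 2.94×261 + 1.73×359 = 435.2 + 55.8 + 767.34 + 621.07 = 1879.41
L = 1942.6 / 1879.41 × 100 = 103.3622
Paasche component (current-period weights):
ΣP(Q2 2016)Q(Q2 2016) = 3.26×157 + 4.08×12 + 3.51×218 + 1.27×296 = 511.82 + 48.96 + 765.18 + 375.92 = 1701.88
ΣP(Q1 2016)Q(Q2 2016) = 2.72×157 + 4.65×12 + 2.94×218 + 1.73×296 = 427.04 + 55.8 + 640.92 + 512.08 = 1635.84
P = 1701.88 / 1635.84 × 100 = 104.0371
Fisher = √(L × P) = √(103.3622 × 104.0371) = 103.6991

103.70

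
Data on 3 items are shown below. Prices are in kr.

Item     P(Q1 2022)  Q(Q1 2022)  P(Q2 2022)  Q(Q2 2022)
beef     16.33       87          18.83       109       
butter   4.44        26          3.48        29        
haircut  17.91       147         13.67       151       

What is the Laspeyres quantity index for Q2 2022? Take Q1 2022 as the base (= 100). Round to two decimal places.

Laspeyres quantity index uses base-period prices as weights.
ΣP(Q1 2022)·Q(Q2 2022) = 16.33×109 + 4.44×29 + 17.91×151 = 1779.97 + 128.76 + 2704.41 = 4613.14
ΣP(Q1 2022)·Q(Q1 2022) = 16.33×87 + 4.44×26 + 17.91×147 = 1420.71 + 115.44 + 2632.77 = 4168.92
Index = 4613.14 / 4168.92 × 100 = 110.6555

110.66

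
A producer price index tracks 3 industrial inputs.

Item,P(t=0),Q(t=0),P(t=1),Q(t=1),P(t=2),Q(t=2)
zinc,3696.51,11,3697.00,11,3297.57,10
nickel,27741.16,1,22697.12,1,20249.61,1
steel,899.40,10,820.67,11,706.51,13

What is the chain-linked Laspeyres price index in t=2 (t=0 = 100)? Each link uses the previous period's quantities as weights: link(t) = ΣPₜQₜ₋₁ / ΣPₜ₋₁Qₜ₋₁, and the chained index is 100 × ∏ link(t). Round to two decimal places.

82.13

Link t=0→t=1:
ΣP(t=1)Q(t=0) = 3697.00×11 + 22697.12×1 + 820.67×10 = 40667 + 22697.12 + 8206.7 = 71570.82
ΣP(t=0)Q(t=0) = 3696.51×11 + 27741.16×1 + 899.40×10 = 40661.61 + 27741.16 + 8994 = 77396.77
link = 71570.82/77396.77 = 0.924726
Link t=1→t=2:
ΣP(t=2)Q(t=1) = 3297.57×11 + 20249.61×1 + 706.51×11 = 36273.27 + 20249.61 + 7771.61 = 64294.49
ΣP(t=1)Q(t=1) = 3697.00×11 + 22697.12×1 + 820.67×11 = 40667 + 22697.12 + 9027.37 = 72391.49
link = 64294.49/72391.49 = 0.888150
Chained index = 100 × 0.924726 × 0.888150 = 82.1295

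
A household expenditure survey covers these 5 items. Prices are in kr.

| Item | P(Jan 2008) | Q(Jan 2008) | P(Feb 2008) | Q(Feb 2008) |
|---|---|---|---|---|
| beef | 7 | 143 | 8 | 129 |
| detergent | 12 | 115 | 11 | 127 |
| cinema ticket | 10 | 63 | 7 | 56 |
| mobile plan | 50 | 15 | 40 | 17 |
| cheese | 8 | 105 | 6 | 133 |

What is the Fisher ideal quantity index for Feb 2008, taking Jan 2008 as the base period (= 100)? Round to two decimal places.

105.94

Laspeyres component (base-period weights):
ΣP(Jan 2008)Q(Feb 2008) = 7×129 + 12×127 + 10×56 + 50×17 + 8×133 = 903 + 1524 + 560 + 850 + 1064 = 4901
ΣP(Jan 2008)Q(Jan 2008) = 7×143 + 12×115 + 10×63 + 50×15 + 8×105 = 1001 + 1380 + 630 + 750 + 840 = 4601
L = 4901 / 4601 × 100 = 106.5203
Paasche component (current-period weights):
ΣP(Feb 2008)Q(Feb 2008) = 8×129 + 11×127 + 7×56 + 40×17 + 6×133 = 1032 + 1397 + 392 + 680 + 798 = 4299
ΣP(Feb 2008)Q(Jan 2008) = 8×143 + 11×115 + 7×63 + 40×15 + 6×105 = 1144 + 1265 + 441 + 600 + 630 = 4080
P = 4299 / 4080 × 100 = 105.3676
Fisher = √(L × P) = √(106.5203 × 105.3676) = 105.9424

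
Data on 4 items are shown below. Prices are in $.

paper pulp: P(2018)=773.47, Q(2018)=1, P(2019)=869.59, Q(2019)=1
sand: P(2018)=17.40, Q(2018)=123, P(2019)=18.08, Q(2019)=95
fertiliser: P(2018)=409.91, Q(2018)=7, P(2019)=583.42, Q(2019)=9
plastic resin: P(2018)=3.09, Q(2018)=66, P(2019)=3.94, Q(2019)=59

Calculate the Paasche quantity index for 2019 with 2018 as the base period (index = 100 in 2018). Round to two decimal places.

108.51

Paasche quantity index uses current-period prices as weights.
ΣP(2019)·Q(2019) = 869.59×1 + 18.08×95 + 583.42×9 + 3.94×59 = 869.59 + 1717.6 + 5250.78 + 232.46 = 8070.43
ΣP(2019)·Q(2018) = 869.59×1 + 18.08×123 + 583.42×7 + 3.94×66 = 869.59 + 2223.84 + 4083.94 + 260.04 = 7437.41
Index = 8070.43 / 7437.41 × 100 = 108.5113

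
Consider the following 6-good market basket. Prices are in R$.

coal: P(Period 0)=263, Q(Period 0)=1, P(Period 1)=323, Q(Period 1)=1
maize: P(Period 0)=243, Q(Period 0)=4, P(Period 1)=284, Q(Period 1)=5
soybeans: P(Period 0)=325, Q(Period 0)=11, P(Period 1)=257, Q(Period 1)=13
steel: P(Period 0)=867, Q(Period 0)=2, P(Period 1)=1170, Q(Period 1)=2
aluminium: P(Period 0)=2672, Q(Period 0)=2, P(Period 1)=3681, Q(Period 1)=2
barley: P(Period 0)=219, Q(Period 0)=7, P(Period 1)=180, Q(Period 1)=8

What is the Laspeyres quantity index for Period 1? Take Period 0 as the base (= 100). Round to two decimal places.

Laspeyres quantity index uses base-period prices as weights.
ΣP(Period 0)·Q(Period 1) = 263×1 + 243×5 + 325×13 + 867×2 + 2672×2 + 219×8 = 263 + 1215 + 4225 + 1734 + 5344 + 1752 = 14533
ΣP(Period 0)·Q(Period 0) = 263×1 + 243×4 + 325×11 + 867×2 + 2672×2 + 219×7 = 263 + 972 + 3575 + 1734 + 5344 + 1533 = 13421
Index = 14533 / 13421 × 100 = 108.2855

108.29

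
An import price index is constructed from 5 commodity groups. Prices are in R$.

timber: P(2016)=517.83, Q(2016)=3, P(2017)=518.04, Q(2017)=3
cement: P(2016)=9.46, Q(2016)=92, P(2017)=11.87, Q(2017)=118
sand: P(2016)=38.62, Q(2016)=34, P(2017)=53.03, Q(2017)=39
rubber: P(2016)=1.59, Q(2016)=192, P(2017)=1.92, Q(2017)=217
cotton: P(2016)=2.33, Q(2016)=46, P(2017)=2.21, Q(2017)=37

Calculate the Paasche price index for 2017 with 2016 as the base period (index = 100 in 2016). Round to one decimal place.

119.8

Paasche price index uses current-period quantities as weights.
ΣP(2017)·Q(2017) = 518.04×3 + 11.87×118 + 53.03×39 + 1.92×217 + 2.21×37 = 1554.12 + 1400.66 + 2068.17 + 416.64 + 81.77 = 5521.36
ΣP(2016)·Q(2017) = 517.83×3 + 9.46×118 + 38.62×39 + 1.59×217 + 2.33×37 = 1553.49 + 1116.28 + 1506.18 + 345.03 + 86.21 = 4607.19
Index = 5521.36 / 4607.19 × 100 = 119.8422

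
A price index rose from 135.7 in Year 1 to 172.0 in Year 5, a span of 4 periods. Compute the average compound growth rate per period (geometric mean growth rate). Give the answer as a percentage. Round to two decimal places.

6.11%

Growth factor = (172.0/135.7)^(1/4) = (1.267502)^(1/4) = 1.061053
Growth rate = 1.061053 − 1 = 0.061053 = 6.1053%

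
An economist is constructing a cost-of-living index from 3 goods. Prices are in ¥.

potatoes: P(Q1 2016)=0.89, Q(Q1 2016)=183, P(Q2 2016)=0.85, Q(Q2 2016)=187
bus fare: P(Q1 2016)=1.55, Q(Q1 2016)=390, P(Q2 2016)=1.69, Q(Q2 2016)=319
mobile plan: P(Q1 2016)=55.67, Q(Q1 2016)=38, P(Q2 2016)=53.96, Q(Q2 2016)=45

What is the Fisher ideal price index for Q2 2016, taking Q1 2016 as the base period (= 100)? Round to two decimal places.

Laspeyres component (base-period weights):
ΣP(Q2 2016)Q(Q1 2016) = 0.85×183 + 1.69×390 + 53.96×38 = 155.55 + 659.1 + 2050.48 = 2865.13
ΣP(Q1 2016)Q(Q1 2016) = 0.89×183 + 1.55×390 + 55.67×38 = 162.87 + 604.5 + 2115.46 = 2882.83
L = 2865.13 / 2882.83 × 100 = 99.3860
Paasche component (current-period weights):
ΣP(Q2 2016)Q(Q2 2016) = 0.85×187 + 1.69×319 + 53.96×45 = 158.95 + 539.11 + 2428.2 = 3126.26
ΣP(Q1 2016)Q(Q2 2016) = 0.89×187 + 1.55×319 + 55.67×45 = 166.43 + 494.45 + 2505.15 = 3166.03
P = 3126.26 / 3166.03 × 100 = 98.7439
Fisher = √(L × P) = √(99.3860 × 98.7439) = 99.0644

99.06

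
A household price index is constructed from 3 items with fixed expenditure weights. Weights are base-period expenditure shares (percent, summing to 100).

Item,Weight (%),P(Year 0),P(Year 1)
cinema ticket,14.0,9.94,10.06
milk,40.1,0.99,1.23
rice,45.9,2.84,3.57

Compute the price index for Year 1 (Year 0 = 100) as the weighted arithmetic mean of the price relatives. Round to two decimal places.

cinema ticket: 14.0 × (10.06/9.94) = 14.0 × 1.012072 = 14.1690
milk: 40.1 × (1.23/0.99) = 40.1 × 1.242424 = 49.8212
rice: 45.9 × (3.57/2.84) = 45.9 × 1.257042 = 57.6982
Index = Σ wᵢ·(p₁ᵢ/p₀ᵢ) = 14.1690 + 49.8212 + 57.6982 = 121.6885

121.69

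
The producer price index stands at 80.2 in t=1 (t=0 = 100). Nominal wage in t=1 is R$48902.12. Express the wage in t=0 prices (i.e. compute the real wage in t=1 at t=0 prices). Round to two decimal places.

Real = Nominal ÷ (Index/100) = 48902.12 ÷ (80.2/100)
     = 48902.12 ÷ 0.802 = 60975.2120

60975.21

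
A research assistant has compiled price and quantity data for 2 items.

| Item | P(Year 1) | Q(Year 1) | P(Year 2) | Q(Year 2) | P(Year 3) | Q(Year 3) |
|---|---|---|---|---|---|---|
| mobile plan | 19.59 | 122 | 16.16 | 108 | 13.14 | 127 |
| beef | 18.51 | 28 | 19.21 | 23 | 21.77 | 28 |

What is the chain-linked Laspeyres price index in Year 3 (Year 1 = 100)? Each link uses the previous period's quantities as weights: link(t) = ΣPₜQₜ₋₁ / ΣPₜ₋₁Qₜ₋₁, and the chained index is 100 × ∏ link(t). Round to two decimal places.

Link Year 1→Year 2:
ΣP(Year 2)Q(Year 1) = 16.16×122 + 19.21×28 = 1971.52 + 537.88 = 2509.4
ΣP(Year 1)Q(Year 1) = 19.59×122 + 18.51×28 = 2389.98 + 518.28 = 2908.26
link = 2509.4/2908.26 = 0.862853
Link Year 2→Year 3:
ΣP(Year 3)Q(Year 2) = 13.14×108 + 21.77×23 = 1419.12 + 500.71 = 1919.83
ΣP(Year 2)Q(Year 2) = 16.16×108 + 19.21×23 = 1745.28 + 441.83 = 2187.11
link = 1919.83/2187.11 = 0.877793
Chained index = 100 × 0.862853 × 0.877793 = 75.7406

75.74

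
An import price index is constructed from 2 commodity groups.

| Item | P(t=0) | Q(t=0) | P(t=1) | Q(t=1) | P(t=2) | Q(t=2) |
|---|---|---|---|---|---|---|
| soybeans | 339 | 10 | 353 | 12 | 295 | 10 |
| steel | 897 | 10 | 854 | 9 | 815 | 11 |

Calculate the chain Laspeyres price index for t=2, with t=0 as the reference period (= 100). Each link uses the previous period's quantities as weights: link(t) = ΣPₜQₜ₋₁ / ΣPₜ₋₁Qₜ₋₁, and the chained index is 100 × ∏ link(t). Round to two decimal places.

Link t=0→t=1:
ΣP(t=1)Q(t=0) = 353×10 + 854×10 = 3530 + 8540 = 12070
ΣP(t=0)Q(t=0) = 339×10 + 897×10 = 3390 + 8970 = 12360
link = 12070/12360 = 0.976537
Link t=1→t=2:
ΣP(t=2)Q(t=1) = 295×12 + 815×9 = 3540 + 7335 = 10875
ΣP(t=1)Q(t=1) = 353×12 + 854×9 = 4236 + 7686 = 11922
link = 10875/11922 = 0.912179
Chained index = 100 × 0.976537 × 0.912179 = 89.0777

89.08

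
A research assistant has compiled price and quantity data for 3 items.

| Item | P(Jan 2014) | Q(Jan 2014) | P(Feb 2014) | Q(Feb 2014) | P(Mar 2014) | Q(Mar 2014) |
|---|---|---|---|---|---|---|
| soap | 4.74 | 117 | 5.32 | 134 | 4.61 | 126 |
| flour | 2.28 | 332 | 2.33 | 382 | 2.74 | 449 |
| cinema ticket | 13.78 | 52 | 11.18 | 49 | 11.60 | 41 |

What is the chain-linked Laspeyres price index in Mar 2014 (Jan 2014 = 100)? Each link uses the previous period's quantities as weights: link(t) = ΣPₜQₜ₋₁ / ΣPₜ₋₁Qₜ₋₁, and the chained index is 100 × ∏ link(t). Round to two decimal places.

Link Jan 2014→Feb 2014:
ΣP(Feb 2014)Q(Jan 2014) = 5.32×117 + 2.33×332 + 11.18×52 = 622.44 + 773.56 + 581.36 = 1977.36
ΣP(Jan 2014)Q(Jan 2014) = 4.74×117 + 2.28×332 + 13.78×52 = 554.58 + 756.96 + 716.56 = 2028.1
link = 1977.36/2028.1 = 0.974982
Link Feb 2014→Mar 2014:
ΣP(Mar 2014)Q(Feb 2014) = 4.61×134 + 2.74×382 + 11.60×49 = 617.74 + 1046.68 + 568.4 = 2232.82
ΣP(Feb 2014)Q(Feb 2014) = 5.32×134 + 2.33×382 + 11.18×49 = 712.88 + 890.06 + 547.82 = 2150.76
link = 2232.82/2150.76 = 1.038154
Chained index = 100 × 0.974982 × 1.038154 = 101.2181

101.22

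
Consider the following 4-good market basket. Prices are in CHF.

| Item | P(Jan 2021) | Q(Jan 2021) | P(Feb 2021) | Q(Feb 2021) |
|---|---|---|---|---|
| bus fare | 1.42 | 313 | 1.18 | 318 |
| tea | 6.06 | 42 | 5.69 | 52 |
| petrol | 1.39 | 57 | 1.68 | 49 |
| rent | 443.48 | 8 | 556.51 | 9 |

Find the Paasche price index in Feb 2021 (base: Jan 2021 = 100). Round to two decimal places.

119.39

Paasche price index uses current-period quantities as weights.
ΣP(Feb 2021)·Q(Feb 2021) = 1.18×318 + 5.69×52 + 1.68×49 + 556.51×9 = 375.24 + 295.88 + 82.32 + 5008.59 = 5762.03
ΣP(Jan 2021)·Q(Feb 2021) = 1.42×318 + 6.06×52 + 1.39×49 + 443.48×9 = 451.56 + 315.12 + 68.11 + 3991.32 = 4826.11
Index = 5762.03 / 4826.11 × 100 = 119.3928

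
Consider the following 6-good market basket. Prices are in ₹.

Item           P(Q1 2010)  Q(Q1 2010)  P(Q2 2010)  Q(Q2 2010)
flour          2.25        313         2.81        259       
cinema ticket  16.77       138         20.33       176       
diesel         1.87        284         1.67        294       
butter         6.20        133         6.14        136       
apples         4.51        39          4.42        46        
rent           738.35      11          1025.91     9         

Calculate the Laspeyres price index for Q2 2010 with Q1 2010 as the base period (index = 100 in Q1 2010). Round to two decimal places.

Laspeyres price index uses base-period quantities as weights.
ΣP(Q2 2010)·Q(Q1 2010) = 2.81×313 + 20.33×138 + 1.67×284 + 6.14×133 + 4.42×39 + 1025.91×11 = 879.53 + 2805.54 + 474.28 + 816.62 + 172.38 + 11285.01 = 16433.36
ΣP(Q1 2010)·Q(Q1 2010) = 2.25×313 + 16.77×138 + 1.87×284 + 6.20×133 + 4.51×39 + 738.35×11 = 704.25 + 2314.26 + 531.08 + 824.6 + 175.89 + 8121.85 = 12671.93
Index = 16433.36 / 12671.93 × 100 = 129.6832

129.68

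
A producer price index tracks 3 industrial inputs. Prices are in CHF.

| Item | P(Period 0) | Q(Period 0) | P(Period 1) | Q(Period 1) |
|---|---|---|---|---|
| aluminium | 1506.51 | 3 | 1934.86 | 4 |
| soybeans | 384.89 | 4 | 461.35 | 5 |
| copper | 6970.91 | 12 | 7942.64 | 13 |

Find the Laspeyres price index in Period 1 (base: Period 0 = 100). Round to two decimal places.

Laspeyres price index uses base-period quantities as weights.
ΣP(Period 1)·Q(Period 0) = 1934.86×3 + 461.35×4 + 7942.64×12 = 5804.58 + 1845.4 + 95311.68 = 102961.66
ΣP(Period 0)·Q(Period 0) = 1506.51×3 + 384.89×4 + 6970.91×12 = 4519.53 + 1539.56 + 83650.92 = 89710.01
Index = 102961.66 / 89710.01 × 100 = 114.7717

114.77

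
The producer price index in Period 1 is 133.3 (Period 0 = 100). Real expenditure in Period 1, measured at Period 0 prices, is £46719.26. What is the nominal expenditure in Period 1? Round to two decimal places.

62276.77

Nominal = Real × (Index/100) = 46719.26 × (133.3/100)
        = 46719.26 × 1.333 = 62276.7736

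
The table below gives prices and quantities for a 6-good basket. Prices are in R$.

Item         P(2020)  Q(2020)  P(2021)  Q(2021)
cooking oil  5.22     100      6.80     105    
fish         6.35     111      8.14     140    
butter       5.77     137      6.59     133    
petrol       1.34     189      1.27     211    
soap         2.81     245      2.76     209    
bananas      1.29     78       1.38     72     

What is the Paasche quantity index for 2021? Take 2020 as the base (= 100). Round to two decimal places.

104.67

Paasche quantity index uses current-period prices as weights.
ΣP(2021)·Q(2021) = 6.80×105 + 8.14×140 + 6.59×133 + 1.27×211 + 2.76×209 + 1.38×72 = 714 + 1139.6 + 876.47 + 267.97 + 576.84 + 99.36 = 3674.24
ΣP(2021)·Q(2020) = 6.80×100 + 8.14×111 + 6.59×137 + 1.27×189 + 2.76×245 + 1.38×78 = 680 + 903.54 + 902.83 + 240.03 + 676.2 + 107.64 = 3510.24
Index = 3674.24 / 3510.24 × 100 = 104.6720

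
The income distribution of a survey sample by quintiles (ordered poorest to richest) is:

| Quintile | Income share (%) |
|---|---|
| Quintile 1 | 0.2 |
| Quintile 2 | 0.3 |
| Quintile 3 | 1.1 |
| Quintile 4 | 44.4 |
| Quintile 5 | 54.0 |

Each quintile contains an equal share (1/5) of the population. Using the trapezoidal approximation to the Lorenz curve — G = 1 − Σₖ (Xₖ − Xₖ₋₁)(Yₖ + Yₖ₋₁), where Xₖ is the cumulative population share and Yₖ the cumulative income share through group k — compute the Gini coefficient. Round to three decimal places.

Cumulative income shares Yₖ: 0.0020, 0.0050, 0.0160, 0.4600, 1.0000
Σ (Xₖ−Xₖ₋₁)(Yₖ+Yₖ₋₁) = (1/5)(0.0020+0.0000) + (1/5)(0.0050+0.0020) + (1/5)(0.0160+0.0050) + (1/5)(0.4600+0.0160) + (1/5)(1.0000+0.4600)
  = 0.0004 + 0.0014 + 0.0042 + 0.0952 + 0.2920 = 0.3932
G = 1 − 0.3932 = 0.6068

0.607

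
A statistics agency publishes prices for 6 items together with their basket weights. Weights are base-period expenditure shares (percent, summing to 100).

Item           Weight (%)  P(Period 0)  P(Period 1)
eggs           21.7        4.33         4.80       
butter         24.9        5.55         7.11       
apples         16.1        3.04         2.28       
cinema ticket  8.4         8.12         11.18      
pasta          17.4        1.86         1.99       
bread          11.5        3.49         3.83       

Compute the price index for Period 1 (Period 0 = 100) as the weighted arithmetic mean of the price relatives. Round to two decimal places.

110.83

eggs: 21.7 × (4.80/4.33) = 21.7 × 1.108545 = 24.0554
butter: 24.9 × (7.11/5.55) = 24.9 × 1.281081 = 31.8989
apples: 16.1 × (2.28/3.04) = 16.1 × 0.750000 = 12.0750
cinema ticket: 8.4 × (11.18/8.12) = 8.4 × 1.376847 = 11.5655
pasta: 17.4 × (1.99/1.86) = 17.4 × 1.069892 = 18.6161
bread: 11.5 × (3.83/3.49) = 11.5 × 1.097421 = 12.6203
Index = Σ wᵢ·(p₁ᵢ/p₀ᵢ) = 24.0554 + 31.8989 + 12.0750 + 11.5655 + 18.6161 + 12.6203 = 110.8313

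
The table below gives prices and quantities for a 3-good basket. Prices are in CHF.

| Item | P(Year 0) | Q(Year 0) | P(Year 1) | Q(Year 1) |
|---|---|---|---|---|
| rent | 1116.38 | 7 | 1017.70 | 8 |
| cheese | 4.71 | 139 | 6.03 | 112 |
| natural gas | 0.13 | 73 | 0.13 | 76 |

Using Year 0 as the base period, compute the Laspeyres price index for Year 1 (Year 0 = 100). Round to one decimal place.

94.0

Laspeyres price index uses base-period quantities as weights.
ΣP(Year 1)·Q(Year 0) = 1017.70×7 + 6.03×139 + 0.13×73 = 7123.9 + 838.17 + 9.49 = 7971.56
ΣP(Year 0)·Q(Year 0) = 1116.38×7 + 4.71×139 + 0.13×73 = 7814.66 + 654.69 + 9.49 = 8478.84
Index = 7971.56 / 8478.84 × 100 = 94.0171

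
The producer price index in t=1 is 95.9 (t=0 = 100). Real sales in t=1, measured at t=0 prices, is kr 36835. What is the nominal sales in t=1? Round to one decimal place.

35324.8

Nominal = Real × (Index/100) = 36835 × (95.9/100)
        = 36835 × 0.959 = 35324.7650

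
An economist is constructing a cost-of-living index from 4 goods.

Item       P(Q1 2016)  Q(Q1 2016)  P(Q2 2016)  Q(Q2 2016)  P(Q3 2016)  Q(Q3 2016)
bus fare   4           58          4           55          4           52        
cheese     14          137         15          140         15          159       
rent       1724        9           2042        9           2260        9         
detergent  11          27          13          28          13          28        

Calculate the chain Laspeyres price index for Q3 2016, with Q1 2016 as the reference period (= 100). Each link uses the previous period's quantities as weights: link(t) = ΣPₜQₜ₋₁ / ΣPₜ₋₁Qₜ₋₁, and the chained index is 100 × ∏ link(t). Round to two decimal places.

Link Q1 2016→Q2 2016:
ΣP(Q2 2016)Q(Q1 2016) = 4×58 + 15×137 + 2042×9 + 13×27 = 232 + 2055 + 18378 + 351 = 21016
ΣP(Q1 2016)Q(Q1 2016) = 4×58 + 14×137 + 1724×9 + 11×27 = 232 + 1918 + 15516 + 297 = 17963
link = 21016/17963 = 1.169960
Link Q2 2016→Q3 2016:
ΣP(Q3 2016)Q(Q2 2016) = 4×55 + 15×140 + 2260×9 + 13×28 = 220 + 2100 + 20340 + 364 = 23024
ΣP(Q2 2016)Q(Q2 2016) = 4×55 + 15×140 + 2042×9 + 13×28 = 220 + 2100 + 18378 + 364 = 21062
link = 23024/21062 = 1.093154
Chained index = 100 × 1.169960 × 1.093154 = 127.8946

127.89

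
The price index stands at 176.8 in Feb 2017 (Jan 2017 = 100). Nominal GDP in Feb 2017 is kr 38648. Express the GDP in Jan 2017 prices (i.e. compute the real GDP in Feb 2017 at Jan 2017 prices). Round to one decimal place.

21859.7

Real = Nominal ÷ (Index/100) = 38648 ÷ (176.8/100)
     = 38648 ÷ 1.768 = 21859.7285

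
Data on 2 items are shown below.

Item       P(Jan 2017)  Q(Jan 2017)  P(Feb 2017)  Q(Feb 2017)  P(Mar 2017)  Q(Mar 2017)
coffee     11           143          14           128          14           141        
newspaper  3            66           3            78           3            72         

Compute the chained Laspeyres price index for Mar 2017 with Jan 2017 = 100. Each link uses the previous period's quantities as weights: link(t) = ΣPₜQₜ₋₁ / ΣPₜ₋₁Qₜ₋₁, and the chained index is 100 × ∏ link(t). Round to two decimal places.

Link Jan 2017→Feb 2017:
ΣP(Feb 2017)Q(Jan 2017) = 14×143 + 3×66 = 2002 + 198 = 2200
ΣP(Jan 2017)Q(Jan 2017) = 11×143 + 3×66 = 1573 + 198 = 1771
link = 2200/1771 = 1.242236
Link Feb 2017→Mar 2017:
ΣP(Mar 2017)Q(Feb 2017) = 14×128 + 3×78 = 1792 + 234 = 2026
ΣP(Feb 2017)Q(Feb 2017) = 14×128 + 3×78 = 1792 + 234 = 2026
link = 2026/2026 = 1.000000
Chained index = 100 × 1.242236 × 1.000000 = 124.2236

124.22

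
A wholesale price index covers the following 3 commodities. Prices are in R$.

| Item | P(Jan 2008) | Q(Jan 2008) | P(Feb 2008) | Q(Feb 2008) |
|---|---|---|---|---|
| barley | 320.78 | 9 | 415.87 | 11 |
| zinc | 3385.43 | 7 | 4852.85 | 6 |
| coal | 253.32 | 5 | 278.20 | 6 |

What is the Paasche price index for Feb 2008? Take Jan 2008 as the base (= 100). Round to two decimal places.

139.43

Paasche price index uses current-period quantities as weights.
ΣP(Feb 2008)·Q(Feb 2008) = 415.87×11 + 4852.85×6 + 278.20×6 = 4574.57 + 29117.1 + 1669.2 = 35360.87
ΣP(Jan 2008)·Q(Feb 2008) = 320.78×11 + 3385.43×6 + 253.32×6 = 3528.58 + 20312.58 + 1519.92 = 25361.08
Index = 35360.87 / 25361.08 × 100 = 139.4297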